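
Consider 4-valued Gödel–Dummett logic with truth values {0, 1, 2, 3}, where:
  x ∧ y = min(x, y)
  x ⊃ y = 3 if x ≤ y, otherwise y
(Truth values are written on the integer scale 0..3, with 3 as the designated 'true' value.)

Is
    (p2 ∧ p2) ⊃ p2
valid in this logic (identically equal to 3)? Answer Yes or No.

Yes

p2 = 0 ↦ 3
p2 = 1 ↦ 3
p2 = 2 ↦ 3
p2 = 3 ↦ 3
Every assignment gives a value ≥ 3.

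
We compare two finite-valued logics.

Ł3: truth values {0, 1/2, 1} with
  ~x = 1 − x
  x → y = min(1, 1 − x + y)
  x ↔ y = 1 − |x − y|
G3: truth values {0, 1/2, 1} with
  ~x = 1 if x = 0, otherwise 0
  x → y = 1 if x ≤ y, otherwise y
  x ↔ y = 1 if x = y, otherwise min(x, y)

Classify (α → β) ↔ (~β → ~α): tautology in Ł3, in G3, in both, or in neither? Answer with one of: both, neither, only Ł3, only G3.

In Ł3: every assignment gives 1 — tautology.
In G3: at α = 1, β = 1/2 the value is 1/2 — not a tautology.

only Ł3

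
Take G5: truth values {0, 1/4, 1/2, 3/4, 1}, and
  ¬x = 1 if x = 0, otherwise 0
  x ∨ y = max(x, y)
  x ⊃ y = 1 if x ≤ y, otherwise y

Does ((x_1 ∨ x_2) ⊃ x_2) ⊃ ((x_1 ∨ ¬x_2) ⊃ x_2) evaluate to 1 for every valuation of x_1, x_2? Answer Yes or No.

Counterexample: take x_1 = 0, x_2 = 0.
x_1 ∨ x_2 = 0 ∨ 0 = 0
(x_1 ∨ x_2) ⊃ x_2 = 0 ⊃ 0 = 1
¬x_2 = ¬0 = 1
x_1 ∨ ¬x_2 = 0 ∨ 1 = 1
(x_1 ∨ ¬x_2) ⊃ x_2 = 1 ⊃ 0 = 0
((x_1 ∨ x_2) ⊃ x_2) ⊃ ((x_1 ∨ ¬x_2) ⊃ x_2) = 1 ⊃ 0 = 0
This gives 0 ≠ 1.

No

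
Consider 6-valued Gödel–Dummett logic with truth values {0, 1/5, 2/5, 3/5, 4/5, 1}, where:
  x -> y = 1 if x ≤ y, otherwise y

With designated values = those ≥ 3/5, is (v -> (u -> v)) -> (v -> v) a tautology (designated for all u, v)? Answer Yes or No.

At u = 2/5, v = 1, for instance:
u -> v = 2/5 -> 1 = 1
v -> (u -> v) = 1 -> 1 = 1
v -> v = 1 -> 1 = 1
(v -> (u -> v)) -> (v -> v) = 1 -> 1 = 1
and checking the remaining 35 assignments likewise gives ≥ 3/5 in every case.

Yes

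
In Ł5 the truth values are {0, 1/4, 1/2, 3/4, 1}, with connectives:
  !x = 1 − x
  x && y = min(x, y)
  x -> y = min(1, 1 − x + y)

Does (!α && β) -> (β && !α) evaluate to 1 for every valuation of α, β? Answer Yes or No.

Yes

At α = 3/4, β = 0, for instance:
!α = !3/4 = 1/4
!α && β = 1/4 && 0 = 0
β && !α = 0 && 1/4 = 0
(!α && β) -> (β && !α) = 0 -> 0 = 1
and checking the remaining 24 assignments likewise gives ≥ 1 in every case.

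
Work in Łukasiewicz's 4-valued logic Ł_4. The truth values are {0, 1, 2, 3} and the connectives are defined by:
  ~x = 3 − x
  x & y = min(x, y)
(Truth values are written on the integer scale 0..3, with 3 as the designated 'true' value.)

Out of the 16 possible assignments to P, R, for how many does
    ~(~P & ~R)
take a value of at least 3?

7

P = 0, R = 0 ↦ 0  <
P = 0, R = 1 ↦ 1  <
P = 0, R = 2 ↦ 2  <
P = 0, R = 3 ↦ 3  ≥
P = 1, R = 0 ↦ 1  <
P = 1, R = 1 ↦ 1  <
P = 1, R = 2 ↦ 2  <
P = 1, R = 3 ↦ 3  ≥
P = 2, R = 0 ↦ 2  <
P = 2, R = 1 ↦ 2  <
P = 2, R = 2 ↦ 2  <
P = 2, R = 3 ↦ 3  ≥
P = 3, R = 0 ↦ 3  ≥
P = 3, R = 1 ↦ 3  ≥
P = 3, R = 2 ↦ 3  ≥
P = 3, R = 3 ↦ 3  ≥
So 7 of the 16 assignments meet the threshold.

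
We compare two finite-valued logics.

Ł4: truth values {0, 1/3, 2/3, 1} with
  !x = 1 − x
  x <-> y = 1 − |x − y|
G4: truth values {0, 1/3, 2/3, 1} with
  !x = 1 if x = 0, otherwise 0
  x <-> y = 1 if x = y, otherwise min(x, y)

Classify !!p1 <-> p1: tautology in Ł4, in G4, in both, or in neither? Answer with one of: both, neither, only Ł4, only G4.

only Ł4

In Ł4: every assignment gives 1 — tautology.
In G4: at p1 = 1/3 the value is 1/3 — not a tautology.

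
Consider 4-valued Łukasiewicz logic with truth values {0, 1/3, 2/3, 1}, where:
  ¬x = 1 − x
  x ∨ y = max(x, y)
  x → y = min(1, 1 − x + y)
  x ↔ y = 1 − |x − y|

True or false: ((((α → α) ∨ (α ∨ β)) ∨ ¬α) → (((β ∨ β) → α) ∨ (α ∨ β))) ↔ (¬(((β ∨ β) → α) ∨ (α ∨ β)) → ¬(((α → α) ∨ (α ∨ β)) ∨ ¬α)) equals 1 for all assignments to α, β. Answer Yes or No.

α = 0, β = 0 ↦ 1
α = 0, β = 1/3 ↦ 1
α = 0, β = 2/3 ↦ 1
α = 0, β = 1 ↦ 1
α = 1/3, β = 0 ↦ 1
α = 1/3, β = 1/3 ↦ 1
α = 1/3, β = 2/3 ↦ 1
α = 1/3, β = 1 ↦ 1
α = 2/3, β = 0 ↦ 1
α = 2/3, β = 1/3 ↦ 1
α = 2/3, β = 2/3 ↦ 1
α = 2/3, β = 1 ↦ 1
α = 1, β = 0 ↦ 1
α = 1, β = 1/3 ↦ 1
α = 1, β = 2/3 ↦ 1
α = 1, β = 1 ↦ 1
Every assignment gives a value ≥ 1.

Yes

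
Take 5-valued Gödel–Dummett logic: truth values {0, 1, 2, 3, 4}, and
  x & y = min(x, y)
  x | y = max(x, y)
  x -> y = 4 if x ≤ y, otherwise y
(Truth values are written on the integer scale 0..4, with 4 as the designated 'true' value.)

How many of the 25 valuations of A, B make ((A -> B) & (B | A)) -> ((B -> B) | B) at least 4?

value 4: 25 assignments (counts)
So 25 of the 25 assignments meet the threshold.

25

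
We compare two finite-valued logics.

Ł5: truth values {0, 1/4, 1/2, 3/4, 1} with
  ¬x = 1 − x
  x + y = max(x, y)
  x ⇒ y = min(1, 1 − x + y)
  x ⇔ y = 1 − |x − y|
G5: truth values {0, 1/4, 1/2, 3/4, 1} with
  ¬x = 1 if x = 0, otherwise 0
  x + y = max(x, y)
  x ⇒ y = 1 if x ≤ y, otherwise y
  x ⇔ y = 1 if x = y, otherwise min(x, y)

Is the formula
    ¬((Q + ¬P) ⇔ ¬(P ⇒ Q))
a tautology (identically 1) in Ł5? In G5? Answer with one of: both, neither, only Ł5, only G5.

In Ł5: at P = 1/4, Q = 0 the value is 1/2 — not a tautology.
In G5: every assignment gives 1 — tautology.

only G5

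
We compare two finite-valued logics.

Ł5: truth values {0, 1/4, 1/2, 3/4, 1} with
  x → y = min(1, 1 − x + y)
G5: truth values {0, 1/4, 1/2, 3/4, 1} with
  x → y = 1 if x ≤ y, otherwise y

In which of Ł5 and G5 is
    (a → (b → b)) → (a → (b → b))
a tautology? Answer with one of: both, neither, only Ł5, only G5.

both

In Ł5: every assignment gives 1 — tautology.
In G5: every assignment gives 1 — tautology.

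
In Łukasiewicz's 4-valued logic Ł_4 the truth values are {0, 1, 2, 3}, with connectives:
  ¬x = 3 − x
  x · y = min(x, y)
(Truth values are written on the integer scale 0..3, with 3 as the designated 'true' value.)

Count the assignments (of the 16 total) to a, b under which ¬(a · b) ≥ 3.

7

a = 0, b = 0 ↦ 3  ≥
a = 0, b = 1 ↦ 3  ≥
a = 0, b = 2 ↦ 3  ≥
a = 0, b = 3 ↦ 3  ≥
a = 1, b = 0 ↦ 3  ≥
a = 1, b = 1 ↦ 2  <
a = 1, b = 2 ↦ 2  <
a = 1, b = 3 ↦ 2  <
a = 2, b = 0 ↦ 3  ≥
a = 2, b = 1 ↦ 2  <
a = 2, b = 2 ↦ 1  <
a = 2, b = 3 ↦ 1  <
a = 3, b = 0 ↦ 3  ≥
a = 3, b = 1 ↦ 2  <
a = 3, b = 2 ↦ 1  <
a = 3, b = 3 ↦ 0  <
So 7 of the 16 assignments meet the threshold.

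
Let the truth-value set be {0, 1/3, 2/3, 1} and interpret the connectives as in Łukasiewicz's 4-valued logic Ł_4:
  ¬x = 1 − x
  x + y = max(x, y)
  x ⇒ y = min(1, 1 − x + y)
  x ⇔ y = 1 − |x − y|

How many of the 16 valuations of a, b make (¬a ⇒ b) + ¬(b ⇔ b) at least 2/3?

a = 0, b = 0 ↦ 0  <
a = 0, b = 1/3 ↦ 1/3  <
a = 0, b = 2/3 ↦ 2/3  ≥
a = 0, b = 1 ↦ 1  ≥
a = 1/3, b = 0 ↦ 1/3  <
a = 1/3, b = 1/3 ↦ 2/3  ≥
a = 1/3, b = 2/3 ↦ 1  ≥
a = 1/3, b = 1 ↦ 1  ≥
a = 2/3, b = 0 ↦ 2/3  ≥
a = 2/3, b = 1/3 ↦ 1  ≥
a = 2/3, b = 2/3 ↦ 1  ≥
a = 2/3, b = 1 ↦ 1  ≥
a = 1, b = 0 ↦ 1  ≥
a = 1, b = 1/3 ↦ 1  ≥
a = 1, b = 2/3 ↦ 1  ≥
a = 1, b = 1 ↦ 1  ≥
So 13 of the 16 assignments meet the threshold.

13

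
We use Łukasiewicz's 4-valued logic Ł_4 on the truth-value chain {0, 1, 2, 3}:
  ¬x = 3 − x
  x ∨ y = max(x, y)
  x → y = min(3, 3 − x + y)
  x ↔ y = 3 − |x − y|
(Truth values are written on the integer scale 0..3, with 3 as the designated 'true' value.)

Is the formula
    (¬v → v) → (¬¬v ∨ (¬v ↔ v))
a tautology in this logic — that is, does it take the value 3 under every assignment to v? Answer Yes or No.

Counterexample: take v = 2.
¬v = ¬2 = 1
¬v → v = 1 → 2 = 3
¬v = ¬2 = 1
¬¬v = ¬1 = 2
¬v = ¬2 = 1
¬v ↔ v = 1 ↔ 2 = 2
¬¬v ∨ (¬v ↔ v) = 2 ∨ 2 = 2
(¬v → v) → (¬¬v ∨ (¬v ↔ v)) = 3 → 2 = 2
This gives 2 ≠ 3.

No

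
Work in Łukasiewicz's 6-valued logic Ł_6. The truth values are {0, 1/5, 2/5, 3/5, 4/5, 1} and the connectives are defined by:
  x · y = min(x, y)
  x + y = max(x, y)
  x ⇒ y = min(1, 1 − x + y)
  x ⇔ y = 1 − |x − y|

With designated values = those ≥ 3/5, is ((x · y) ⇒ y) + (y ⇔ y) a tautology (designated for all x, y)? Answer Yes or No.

Yes

At x = 4/5, y = 0, for instance:
x · y = 4/5 · 0 = 0
(x · y) ⇒ y = 0 ⇒ 0 = 1
y ⇔ y = 0 ⇔ 0 = 1
((x · y) ⇒ y) + (y ⇔ y) = 1 + 1 = 1
and checking the remaining 35 assignments likewise gives ≥ 3/5 in every case.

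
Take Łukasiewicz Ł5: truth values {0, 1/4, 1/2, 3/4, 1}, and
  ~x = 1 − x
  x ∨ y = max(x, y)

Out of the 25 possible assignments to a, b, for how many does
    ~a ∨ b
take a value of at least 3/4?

16

value 1: 9 assignments (counts)
value 3/4: 7 assignments (counts)
value 1/2: 5 assignments
value 1/4: 3 assignments
value 0: 1 assignment
So 16 of the 25 assignments meet the threshold.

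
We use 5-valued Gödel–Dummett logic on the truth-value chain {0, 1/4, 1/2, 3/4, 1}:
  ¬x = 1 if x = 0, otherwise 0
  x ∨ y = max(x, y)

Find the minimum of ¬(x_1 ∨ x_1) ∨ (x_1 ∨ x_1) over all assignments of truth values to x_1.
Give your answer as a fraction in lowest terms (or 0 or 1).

1/4

Take x_1 = 1/4:
x_1 ∨ x_1 = 1/4 ∨ 1/4 = 1/4
¬(x_1 ∨ x_1) = ¬1/4 = 0
x_1 ∨ x_1 = 1/4 ∨ 1/4 = 1/4
¬(x_1 ∨ x_1) ∨ (x_1 ∨ x_1) = 0 ∨ 1/4 = 1/4
No assignment yields a value below 1/4, so this is the minimum.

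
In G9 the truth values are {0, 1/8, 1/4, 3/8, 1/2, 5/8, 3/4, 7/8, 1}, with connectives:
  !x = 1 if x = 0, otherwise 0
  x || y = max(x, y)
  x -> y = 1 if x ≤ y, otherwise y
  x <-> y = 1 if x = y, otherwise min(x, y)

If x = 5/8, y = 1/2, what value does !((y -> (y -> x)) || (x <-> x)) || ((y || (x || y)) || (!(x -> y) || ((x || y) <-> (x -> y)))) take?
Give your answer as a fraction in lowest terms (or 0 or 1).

5/8

y -> x = 1/2 -> 5/8 = 1
y -> (y -> x) = 1/2 -> 1 = 1
x <-> x = 5/8 <-> 5/8 = 1
(y -> (y -> x)) || (x <-> x) = 1 || 1 = 1
!((y -> (y -> x)) || (x <-> x)) = !1 = 0
x || y = 5/8 || 1/2 = 5/8
y || (x || y) = 1/2 || 5/8 = 5/8
x -> y = 5/8 -> 1/2 = 1/2
!(x -> y) = !1/2 = 0
x || y = 5/8 || 1/2 = 5/8
x -> y = 5/8 -> 1/2 = 1/2
(x || y) <-> (x -> y) = 5/8 <-> 1/2 = 1/2
!(x -> y) || ((x || y) <-> (x -> y)) = 0 || 1/2 = 1/2
(y || (x || y)) || (!(x -> y) || ((x || y) <-> (x -> y))) = 5/8 || 1/2 = 5/8
!((y -> (y -> x)) || (x <-> x)) || ((y || (x || y)) || (!(x -> y) || ((x || y) <-> (x -> y)))) = 0 || 5/8 = 5/8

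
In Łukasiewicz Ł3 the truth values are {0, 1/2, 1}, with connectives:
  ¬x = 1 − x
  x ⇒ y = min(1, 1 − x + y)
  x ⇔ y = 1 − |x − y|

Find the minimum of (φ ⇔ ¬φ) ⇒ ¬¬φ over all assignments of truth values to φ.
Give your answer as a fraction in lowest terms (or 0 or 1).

Take φ = 1/2:
¬φ = ¬1/2 = 1/2
φ ⇔ ¬φ = 1/2 ⇔ 1/2 = 1
¬φ = ¬1/2 = 1/2
¬¬φ = ¬1/2 = 1/2
(φ ⇔ ¬φ) ⇒ ¬¬φ = 1 ⇒ 1/2 = 1/2
No assignment yields a value below 1/2, so this is the minimum.

1/2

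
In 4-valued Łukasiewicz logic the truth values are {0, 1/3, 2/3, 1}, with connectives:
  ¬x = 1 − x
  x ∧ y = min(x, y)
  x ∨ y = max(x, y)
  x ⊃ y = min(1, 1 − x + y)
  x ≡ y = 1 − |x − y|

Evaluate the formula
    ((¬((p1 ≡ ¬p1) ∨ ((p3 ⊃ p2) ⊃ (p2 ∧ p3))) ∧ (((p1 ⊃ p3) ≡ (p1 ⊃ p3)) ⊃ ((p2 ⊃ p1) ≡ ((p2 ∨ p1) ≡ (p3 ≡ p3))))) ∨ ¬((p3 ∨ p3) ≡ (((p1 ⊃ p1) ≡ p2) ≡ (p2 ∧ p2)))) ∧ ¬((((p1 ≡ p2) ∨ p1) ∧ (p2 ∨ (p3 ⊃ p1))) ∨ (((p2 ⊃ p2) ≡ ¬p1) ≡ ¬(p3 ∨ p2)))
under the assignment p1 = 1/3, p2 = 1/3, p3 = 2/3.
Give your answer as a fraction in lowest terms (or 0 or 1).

¬p1 = ¬1/3 = 2/3
p1 ≡ ¬p1 = 1/3 ≡ 2/3 = 2/3
p3 ⊃ p2 = 2/3 ⊃ 1/3 = 2/3
p2 ∧ p3 = 1/3 ∧ 2/3 = 1/3
(p3 ⊃ p2) ⊃ (p2 ∧ p3) = 2/3 ⊃ 1/3 = 2/3
(p1 ≡ ¬p1) ∨ ((p3 ⊃ p2) ⊃ (p2 ∧ p3)) = 2/3 ∨ 2/3 = 2/3
¬((p1 ≡ ¬p1) ∨ ((p3 ⊃ p2) ⊃ (p2 ∧ p3))) = ¬2/3 = 1/3
p1 ⊃ p3 = 1/3 ⊃ 2/3 = 1
p1 ⊃ p3 = 1/3 ⊃ 2/3 = 1
(p1 ⊃ p3) ≡ (p1 ⊃ p3) = 1 ≡ 1 = 1
p2 ⊃ p1 = 1/3 ⊃ 1/3 = 1
p2 ∨ p1 = 1/3 ∨ 1/3 = 1/3
p3 ≡ p3 = 2/3 ≡ 2/3 = 1
(p2 ∨ p1) ≡ (p3 ≡ p3) = 1/3 ≡ 1 = 1/3
(p2 ⊃ p1) ≡ ((p2 ∨ p1) ≡ (p3 ≡ p3)) = 1 ≡ 1/3 = 1/3
((p1 ⊃ p3) ≡ (p1 ⊃ p3)) ⊃ ((p2 ⊃ p1) ≡ ((p2 ∨ p1) ≡ (p3 ≡ p3))) = 1 ⊃ 1/3 = 1/3
¬((p1 ≡ ¬p1) ∨ ((p3 ⊃ p2) ⊃ (p2 ∧ p3))) ∧ (((p1 ⊃ p3) ≡ (p1 ⊃ p3)) ⊃ ((p2 ⊃ p1) ≡ ((p2 ∨ p1) ≡ (p3 ≡ p3)))) = 1/3 ∧ 1/3 = 1/3
p3 ∨ p3 = 2/3 ∨ 2/3 = 2/3
p1 ⊃ p1 = 1/3 ⊃ 1/3 = 1
(p1 ⊃ p1) ≡ p2 = 1 ≡ 1/3 = 1/3
p2 ∧ p2 = 1/3 ∧ 1/3 = 1/3
((p1 ⊃ p1) ≡ p2) ≡ (p2 ∧ p2) = 1/3 ≡ 1/3 = 1
(p3 ∨ p3) ≡ (((p1 ⊃ p1) ≡ p2) ≡ (p2 ∧ p2)) = 2/3 ≡ 1 = 2/3
¬((p3 ∨ p3) ≡ (((p1 ⊃ p1) ≡ p2) ≡ (p2 ∧ p2))) = ¬2/3 = 1/3
(¬((p1 ≡ ¬p1) ∨ ((p3 ⊃ p2) ⊃ (p2 ∧ p3))) ∧ (((p1 ⊃ p3) ≡ (p1 ⊃ p3)) ⊃ ((p2 ⊃ p1) ≡ ((p2 ∨ p1) ≡ (p3 ≡ p3))))) ∨ ¬((p3 ∨ p3) ≡ (((p1 ⊃ p1) ≡ p2) ≡ (p2 ∧ p2))) = 1/3 ∨ 1/3 = 1/3
p1 ≡ p2 = 1/3 ≡ 1/3 = 1
(p1 ≡ p2) ∨ p1 = 1 ∨ 1/3 = 1
p3 ⊃ p1 = 2/3 ⊃ 1/3 = 2/3
p2 ∨ (p3 ⊃ p1) = 1/3 ∨ 2/3 = 2/3
((p1 ≡ p2) ∨ p1) ∧ (p2 ∨ (p3 ⊃ p1)) = 1 ∧ 2/3 = 2/3
p2 ⊃ p2 = 1/3 ⊃ 1/3 = 1
¬p1 = ¬1/3 = 2/3
(p2 ⊃ p2) ≡ ¬p1 = 1 ≡ 2/3 = 2/3
p3 ∨ p2 = 2/3 ∨ 1/3 = 2/3
¬(p3 ∨ p2) = ¬2/3 = 1/3
((p2 ⊃ p2) ≡ ¬p1) ≡ ¬(p3 ∨ p2) = 2/3 ≡ 1/3 = 2/3
(((p1 ≡ p2) ∨ p1) ∧ (p2 ∨ (p3 ⊃ p1))) ∨ (((p2 ⊃ p2) ≡ ¬p1) ≡ ¬(p3 ∨ p2)) = 2/3 ∨ 2/3 = 2/3
¬((((p1 ≡ p2) ∨ p1) ∧ (p2 ∨ (p3 ⊃ p1))) ∨ (((p2 ⊃ p2) ≡ ¬p1) ≡ ¬(p3 ∨ p2))) = ¬2/3 = 1/3
((¬((p1 ≡ ¬p1) ∨ ((p3 ⊃ p2) ⊃ (p2 ∧ p3))) ∧ (((p1 ⊃ p3) ≡ (p1 ⊃ p3)) ⊃ ((p2 ⊃ p1) ≡ ((p2 ∨ p1) ≡ (p3 ≡ p3))))) ∨ ¬((p3 ∨ p3) ≡ (((p1 ⊃ p1) ≡ p2) ≡ (p2 ∧ p2)))) ∧ ¬((((p1 ≡ p2) ∨ p1) ∧ (p2 ∨ (p3 ⊃ p1))) ∨ (((p2 ⊃ p2) ≡ ¬p1) ≡ ¬(p3 ∨ p2))) = 1/3 ∧ 1/3 = 1/3

1/3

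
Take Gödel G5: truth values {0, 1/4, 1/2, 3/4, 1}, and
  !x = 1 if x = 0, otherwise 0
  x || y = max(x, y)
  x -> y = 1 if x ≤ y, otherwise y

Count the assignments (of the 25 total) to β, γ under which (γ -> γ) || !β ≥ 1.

25

value 1: 25 assignments (counts)
So 25 of the 25 assignments meet the threshold.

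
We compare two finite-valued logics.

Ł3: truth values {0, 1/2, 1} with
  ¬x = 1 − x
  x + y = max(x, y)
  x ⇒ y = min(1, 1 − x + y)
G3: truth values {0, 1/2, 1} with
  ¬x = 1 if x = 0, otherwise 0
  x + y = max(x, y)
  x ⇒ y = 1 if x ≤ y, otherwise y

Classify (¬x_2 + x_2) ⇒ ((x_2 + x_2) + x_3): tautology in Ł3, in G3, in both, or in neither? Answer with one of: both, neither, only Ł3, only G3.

In Ł3: at x_2 = 0, x_3 = 0 the value is 0 — not a tautology.
In G3: at x_2 = 0, x_3 = 0 the value is 0 — not a tautology.

neither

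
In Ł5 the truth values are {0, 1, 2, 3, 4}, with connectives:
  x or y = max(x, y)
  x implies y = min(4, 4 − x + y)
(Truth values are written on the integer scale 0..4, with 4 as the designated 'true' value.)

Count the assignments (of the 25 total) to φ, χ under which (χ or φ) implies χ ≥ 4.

value 4: 15 assignments (counts)
value 3: 4 assignments
value 2: 3 assignments
value 1: 2 assignments
value 0: 1 assignment
So 15 of the 25 assignments meet the threshold.

15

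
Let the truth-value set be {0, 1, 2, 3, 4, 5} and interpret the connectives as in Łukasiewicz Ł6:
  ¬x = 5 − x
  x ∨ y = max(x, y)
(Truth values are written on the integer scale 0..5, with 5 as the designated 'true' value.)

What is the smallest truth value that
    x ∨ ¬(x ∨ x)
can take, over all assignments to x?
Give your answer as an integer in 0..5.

Take x = 2:
x ∨ x = 2 ∨ 2 = 2
¬(x ∨ x) = ¬2 = 3
x ∨ ¬(x ∨ x) = 2 ∨ 3 = 3
No assignment yields a value below 3, so this is the minimum.

3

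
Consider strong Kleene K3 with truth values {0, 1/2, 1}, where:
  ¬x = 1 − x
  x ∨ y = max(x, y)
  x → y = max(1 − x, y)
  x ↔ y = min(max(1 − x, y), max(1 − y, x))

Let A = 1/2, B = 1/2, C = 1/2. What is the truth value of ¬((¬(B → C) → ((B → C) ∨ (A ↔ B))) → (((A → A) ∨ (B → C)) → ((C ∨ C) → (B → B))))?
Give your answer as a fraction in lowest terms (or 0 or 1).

B → C = 1/2 → 1/2 = 1/2
¬(B → C) = ¬1/2 = 1/2
B → C = 1/2 → 1/2 = 1/2
A ↔ B = 1/2 ↔ 1/2 = 1/2
(B → C) ∨ (A ↔ B) = 1/2 ∨ 1/2 = 1/2
¬(B → C) → ((B → C) ∨ (A ↔ B)) = 1/2 → 1/2 = 1/2
A → A = 1/2 → 1/2 = 1/2
B → C = 1/2 → 1/2 = 1/2
(A → A) ∨ (B → C) = 1/2 ∨ 1/2 = 1/2
C ∨ C = 1/2 ∨ 1/2 = 1/2
B → B = 1/2 → 1/2 = 1/2
(C ∨ C) → (B → B) = 1/2 → 1/2 = 1/2
((A → A) ∨ (B → C)) → ((C ∨ C) → (B → B)) = 1/2 → 1/2 = 1/2
(¬(B → C) → ((B → C) ∨ (A ↔ B))) → (((A → A) ∨ (B → C)) → ((C ∨ C) → (B → B))) = 1/2 → 1/2 = 1/2
¬((¬(B → C) → ((B → C) ∨ (A ↔ B))) → (((A → A) ∨ (B → C)) → ((C ∨ C) → (B → B)))) = ¬1/2 = 1/2

1/2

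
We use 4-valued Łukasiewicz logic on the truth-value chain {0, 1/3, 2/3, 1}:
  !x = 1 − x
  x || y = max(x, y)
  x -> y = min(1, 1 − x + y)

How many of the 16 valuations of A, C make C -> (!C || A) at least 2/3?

14

A = 0, C = 0 ↦ 1  ≥
A = 0, C = 1/3 ↦ 1  ≥
A = 0, C = 2/3 ↦ 2/3  ≥
A = 0, C = 1 ↦ 0  <
A = 1/3, C = 0 ↦ 1  ≥
A = 1/3, C = 1/3 ↦ 1  ≥
A = 1/3, C = 2/3 ↦ 2/3  ≥
A = 1/3, C = 1 ↦ 1/3  <
A = 2/3, C = 0 ↦ 1  ≥
A = 2/3, C = 1/3 ↦ 1  ≥
A = 2/3, C = 2/3 ↦ 1  ≥
A = 2/3, C = 1 ↦ 2/3  ≥
A = 1, C = 0 ↦ 1  ≥
A = 1, C = 1/3 ↦ 1  ≥
A = 1, C = 2/3 ↦ 1  ≥
A = 1, C = 1 ↦ 1  ≥
So 14 of the 16 assignments meet the threshold.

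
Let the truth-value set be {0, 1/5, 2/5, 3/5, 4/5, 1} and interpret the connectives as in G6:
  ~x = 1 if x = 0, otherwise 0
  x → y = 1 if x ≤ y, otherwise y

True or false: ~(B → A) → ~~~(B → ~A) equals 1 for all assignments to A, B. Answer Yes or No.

Counterexample: take A = 0, B = 1/5.
B → A = 1/5 → 0 = 0
~(B → A) = ~0 = 1
~A = ~0 = 1
B → ~A = 1/5 → 1 = 1
~(B → ~A) = ~1 = 0
~~(B → ~A) = ~0 = 1
~~~(B → ~A) = ~1 = 0
~(B → A) → ~~~(B → ~A) = 1 → 0 = 0
This gives 0 ≠ 1.

No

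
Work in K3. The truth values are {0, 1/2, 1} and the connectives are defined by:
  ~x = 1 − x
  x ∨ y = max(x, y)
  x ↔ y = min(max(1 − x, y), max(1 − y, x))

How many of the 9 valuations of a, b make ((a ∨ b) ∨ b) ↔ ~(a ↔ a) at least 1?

a = 0, b = 0 ↦ 1  ≥
a = 0, b = 1/2 ↦ 1/2  <
a = 0, b = 1 ↦ 0  <
a = 1/2, b = 0 ↦ 1/2  <
a = 1/2, b = 1/2 ↦ 1/2  <
a = 1/2, b = 1 ↦ 1/2  <
a = 1, b = 0 ↦ 0  <
a = 1, b = 1/2 ↦ 0  <
a = 1, b = 1 ↦ 0  <
So 1 of the 9 assignments meets the threshold.

1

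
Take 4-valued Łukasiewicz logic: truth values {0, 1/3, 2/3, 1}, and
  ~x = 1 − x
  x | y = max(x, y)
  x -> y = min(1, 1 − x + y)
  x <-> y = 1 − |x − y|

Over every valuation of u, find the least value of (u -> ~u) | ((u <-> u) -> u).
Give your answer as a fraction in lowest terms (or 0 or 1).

2/3

Take u = 2/3:
~u = ~2/3 = 1/3
u -> ~u = 2/3 -> 1/3 = 2/3
u <-> u = 2/3 <-> 2/3 = 1
(u <-> u) -> u = 1 -> 2/3 = 2/3
(u -> ~u) | ((u <-> u) -> u) = 2/3 | 2/3 = 2/3
No assignment yields a value below 2/3, so this is the minimum.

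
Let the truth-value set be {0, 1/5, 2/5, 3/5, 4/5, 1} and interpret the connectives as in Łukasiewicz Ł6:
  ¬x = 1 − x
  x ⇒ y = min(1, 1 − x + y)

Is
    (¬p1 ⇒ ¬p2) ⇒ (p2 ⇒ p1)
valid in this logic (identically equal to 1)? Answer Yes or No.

At p1 = 1/5, p2 = 4/5, for instance:
¬p1 = ¬1/5 = 4/5
¬p2 = ¬4/5 = 1/5
¬p1 ⇒ ¬p2 = 4/5 ⇒ 1/5 = 2/5
p2 ⇒ p1 = 4/5 ⇒ 1/5 = 2/5
(¬p1 ⇒ ¬p2) ⇒ (p2 ⇒ p1) = 2/5 ⇒ 2/5 = 1
and checking the remaining 35 assignments likewise gives ≥ 1 in every case.

Yes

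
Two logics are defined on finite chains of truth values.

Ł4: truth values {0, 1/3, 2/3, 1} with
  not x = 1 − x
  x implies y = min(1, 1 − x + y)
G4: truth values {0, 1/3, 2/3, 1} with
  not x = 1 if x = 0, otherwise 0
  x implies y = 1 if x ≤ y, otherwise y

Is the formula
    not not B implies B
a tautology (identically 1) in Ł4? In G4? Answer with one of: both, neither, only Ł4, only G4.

In Ł4: every assignment gives 1 — tautology.
In G4: at B = 1/3 the value is 1/3 — not a tautology.

only Ł4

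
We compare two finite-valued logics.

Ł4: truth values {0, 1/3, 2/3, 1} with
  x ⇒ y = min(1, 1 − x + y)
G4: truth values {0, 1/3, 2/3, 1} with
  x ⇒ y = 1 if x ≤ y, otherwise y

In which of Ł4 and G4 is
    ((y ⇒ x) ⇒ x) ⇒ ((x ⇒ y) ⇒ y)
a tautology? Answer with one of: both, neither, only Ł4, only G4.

only Ł4

In Ł4: every assignment gives 1 — tautology.
In G4: at x = 0, y = 1/3 the value is 1/3 — not a tautology.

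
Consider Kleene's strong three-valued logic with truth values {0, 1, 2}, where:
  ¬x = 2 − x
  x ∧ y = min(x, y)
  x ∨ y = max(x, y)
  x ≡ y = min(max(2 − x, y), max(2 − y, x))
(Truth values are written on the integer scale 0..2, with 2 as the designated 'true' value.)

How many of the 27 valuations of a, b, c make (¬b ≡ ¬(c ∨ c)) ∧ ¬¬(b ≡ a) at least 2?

value 2: 2 assignments (counts)
value 1: 15 assignments
value 0: 10 assignments
So 2 of the 27 assignments meet the threshold.

2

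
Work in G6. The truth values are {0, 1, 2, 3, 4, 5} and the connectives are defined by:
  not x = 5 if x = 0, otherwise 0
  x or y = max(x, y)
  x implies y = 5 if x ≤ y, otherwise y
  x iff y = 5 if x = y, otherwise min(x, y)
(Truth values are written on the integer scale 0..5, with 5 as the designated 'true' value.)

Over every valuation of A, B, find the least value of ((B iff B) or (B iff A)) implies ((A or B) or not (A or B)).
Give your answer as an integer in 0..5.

1

Take A = 0, B = 1:
B iff B = 1 iff 1 = 5
B iff A = 1 iff 0 = 0
(B iff B) or (B iff A) = 5 or 0 = 5
A or B = 0 or 1 = 1
A or B = 0 or 1 = 1
not (A or B) = not 1 = 0
(A or B) or not (A or B) = 1 or 0 = 1
((B iff B) or (B iff A)) implies ((A or B) or not (A or B)) = 5 implies 1 = 1
No assignment yields a value below 1, so this is the minimum.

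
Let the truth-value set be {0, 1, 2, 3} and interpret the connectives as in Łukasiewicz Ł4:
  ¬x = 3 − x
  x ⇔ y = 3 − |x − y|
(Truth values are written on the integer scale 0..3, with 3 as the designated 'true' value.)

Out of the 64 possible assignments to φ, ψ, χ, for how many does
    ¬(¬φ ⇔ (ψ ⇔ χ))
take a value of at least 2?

22

value 3: 6 assignments (counts)
value 2: 16 assignments (counts)
value 1: 26 assignments
value 0: 16 assignments
So 22 of the 64 assignments meet the threshold.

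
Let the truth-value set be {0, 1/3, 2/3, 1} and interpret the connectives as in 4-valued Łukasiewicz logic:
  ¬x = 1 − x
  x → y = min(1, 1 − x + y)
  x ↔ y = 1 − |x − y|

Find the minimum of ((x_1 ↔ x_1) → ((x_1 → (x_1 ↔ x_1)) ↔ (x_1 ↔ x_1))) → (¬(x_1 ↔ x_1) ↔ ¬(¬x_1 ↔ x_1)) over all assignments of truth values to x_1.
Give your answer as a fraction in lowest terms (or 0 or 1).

Take x_1 = 0:
x_1 ↔ x_1 = 0 ↔ 0 = 1
x_1 ↔ x_1 = 0 ↔ 0 = 1
x_1 → (x_1 ↔ x_1) = 0 → 1 = 1
x_1 ↔ x_1 = 0 ↔ 0 = 1
(x_1 → (x_1 ↔ x_1)) ↔ (x_1 ↔ x_1) = 1 ↔ 1 = 1
(x_1 ↔ x_1) → ((x_1 → (x_1 ↔ x_1)) ↔ (x_1 ↔ x_1)) = 1 → 1 = 1
x_1 ↔ x_1 = 0 ↔ 0 = 1
¬(x_1 ↔ x_1) = ¬1 = 0
¬x_1 = ¬0 = 1
¬x_1 ↔ x_1 = 1 ↔ 0 = 0
¬(¬x_1 ↔ x_1) = ¬0 = 1
¬(x_1 ↔ x_1) ↔ ¬(¬x_1 ↔ x_1) = 0 ↔ 1 = 0
((x_1 ↔ x_1) → ((x_1 → (x_1 ↔ x_1)) ↔ (x_1 ↔ x_1))) → (¬(x_1 ↔ x_1) ↔ ¬(¬x_1 ↔ x_1)) = 1 → 0 = 0
No assignment yields a value below 0, so this is the minimum.

0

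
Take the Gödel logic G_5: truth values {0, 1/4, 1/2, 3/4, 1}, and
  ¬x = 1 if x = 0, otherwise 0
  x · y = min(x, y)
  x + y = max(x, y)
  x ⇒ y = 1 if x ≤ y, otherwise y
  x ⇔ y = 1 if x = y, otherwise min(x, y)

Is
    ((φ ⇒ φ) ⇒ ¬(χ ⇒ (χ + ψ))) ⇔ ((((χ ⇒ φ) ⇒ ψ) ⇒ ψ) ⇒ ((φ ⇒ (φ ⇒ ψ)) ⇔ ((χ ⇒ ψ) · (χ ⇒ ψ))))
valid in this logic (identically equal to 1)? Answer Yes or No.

Counterexample: take φ = 0, ψ = 0, χ = 0.
φ ⇒ φ = 0 ⇒ 0 = 1
χ + ψ = 0 + 0 = 0
χ ⇒ (χ + ψ) = 0 ⇒ 0 = 1
¬(χ ⇒ (χ + ψ)) = ¬1 = 0
(φ ⇒ φ) ⇒ ¬(χ ⇒ (χ + ψ)) = 1 ⇒ 0 = 0
χ ⇒ φ = 0 ⇒ 0 = 1
(χ ⇒ φ) ⇒ ψ = 1 ⇒ 0 = 0
((χ ⇒ φ) ⇒ ψ) ⇒ ψ = 0 ⇒ 0 = 1
φ ⇒ ψ = 0 ⇒ 0 = 1
φ ⇒ (φ ⇒ ψ) = 0 ⇒ 1 = 1
χ ⇒ ψ = 0 ⇒ 0 = 1
χ ⇒ ψ = 0 ⇒ 0 = 1
(χ ⇒ ψ) · (χ ⇒ ψ) = 1 · 1 = 1
(φ ⇒ (φ ⇒ ψ)) ⇔ ((χ ⇒ ψ) · (χ ⇒ ψ)) = 1 ⇔ 1 = 1
(((χ ⇒ φ) ⇒ ψ) ⇒ ψ) ⇒ ((φ ⇒ (φ ⇒ ψ)) ⇔ ((χ ⇒ ψ) · (χ ⇒ ψ))) = 1 ⇒ 1 = 1
((φ ⇒ φ) ⇒ ¬(χ ⇒ (χ + ψ))) ⇔ ((((χ ⇒ φ) ⇒ ψ) ⇒ ψ) ⇒ ((φ ⇒ (φ ⇒ ψ)) ⇔ ((χ ⇒ ψ) · (χ ⇒ ψ)))) = 0 ⇔ 1 = 0
This gives 0 ≠ 1.

No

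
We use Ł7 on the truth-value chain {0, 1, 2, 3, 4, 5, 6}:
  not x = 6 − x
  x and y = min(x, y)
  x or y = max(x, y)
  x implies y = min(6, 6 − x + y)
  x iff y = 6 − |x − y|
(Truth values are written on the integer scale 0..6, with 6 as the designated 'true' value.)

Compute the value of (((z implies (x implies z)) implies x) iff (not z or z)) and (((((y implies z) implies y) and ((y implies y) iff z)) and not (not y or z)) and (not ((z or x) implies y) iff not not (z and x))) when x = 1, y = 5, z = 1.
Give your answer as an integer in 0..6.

1

x implies z = 1 implies 1 = 6
z implies (x implies z) = 1 implies 6 = 6
(z implies (x implies z)) implies x = 6 implies 1 = 1
not z = not 1 = 5
not z or z = 5 or 1 = 5
((z implies (x implies z)) implies x) iff (not z or z) = 1 iff 5 = 2
y implies z = 5 implies 1 = 2
(y implies z) implies y = 2 implies 5 = 6
y implies y = 5 implies 5 = 6
(y implies y) iff z = 6 iff 1 = 1
((y implies z) implies y) and ((y implies y) iff z) = 6 and 1 = 1
not y = not 5 = 1
not y or z = 1 or 1 = 1
not (not y or z) = not 1 = 5
(((y implies z) implies y) and ((y implies y) iff z)) and not (not y or z) = 1 and 5 = 1
z or x = 1 or 1 = 1
(z or x) implies y = 1 implies 5 = 6
not ((z or x) implies y) = not 6 = 0
z and x = 1 and 1 = 1
not (z and x) = not 1 = 5
not not (z and x) = not 5 = 1
not ((z or x) implies y) iff not not (z and x) = 0 iff 1 = 5
((((y implies z) implies y) and ((y implies y) iff z)) and not (not y or z)) and (not ((z or x) implies y) iff not not (z and x)) = 1 and 5 = 1
(((z implies (x implies z)) implies x) iff (not z or z)) and (((((y implies z) implies y) and ((y implies y) iff z)) and not (not y or z)) and (not ((z or x) implies y) iff not not (z and x))) = 2 and 1 = 1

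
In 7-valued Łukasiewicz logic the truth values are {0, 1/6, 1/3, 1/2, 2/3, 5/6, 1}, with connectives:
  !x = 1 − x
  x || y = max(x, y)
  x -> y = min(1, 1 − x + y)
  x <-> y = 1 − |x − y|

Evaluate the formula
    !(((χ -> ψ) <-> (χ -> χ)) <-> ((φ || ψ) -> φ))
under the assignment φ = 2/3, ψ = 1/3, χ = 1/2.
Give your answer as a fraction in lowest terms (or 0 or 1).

1/6

χ -> ψ = 1/2 -> 1/3 = 5/6
χ -> χ = 1/2 -> 1/2 = 1
(χ -> ψ) <-> (χ -> χ) = 5/6 <-> 1 = 5/6
φ || ψ = 2/3 || 1/3 = 2/3
(φ || ψ) -> φ = 2/3 -> 2/3 = 1
((χ -> ψ) <-> (χ -> χ)) <-> ((φ || ψ) -> φ) = 5/6 <-> 1 = 5/6
!(((χ -> ψ) <-> (χ -> χ)) <-> ((φ || ψ) -> φ)) = !5/6 = 1/6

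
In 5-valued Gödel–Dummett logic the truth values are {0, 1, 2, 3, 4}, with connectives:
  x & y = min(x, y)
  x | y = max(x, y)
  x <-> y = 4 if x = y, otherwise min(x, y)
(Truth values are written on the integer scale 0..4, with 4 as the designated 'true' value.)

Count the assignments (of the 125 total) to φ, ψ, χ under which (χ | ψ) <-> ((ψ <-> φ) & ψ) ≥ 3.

42

value 4: 35 assignments (counts)
value 3: 7 assignments (counts)
value 2: 16 assignments
value 1: 27 assignments
value 0: 40 assignments
So 42 of the 125 assignments meet the threshold.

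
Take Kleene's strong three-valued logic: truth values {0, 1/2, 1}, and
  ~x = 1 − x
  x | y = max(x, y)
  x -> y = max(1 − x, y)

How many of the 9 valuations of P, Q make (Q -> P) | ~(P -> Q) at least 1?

5

P = 0, Q = 0 ↦ 1  ≥
P = 0, Q = 1/2 ↦ 1/2  <
P = 0, Q = 1 ↦ 0  <
P = 1/2, Q = 0 ↦ 1  ≥
P = 1/2, Q = 1/2 ↦ 1/2  <
P = 1/2, Q = 1 ↦ 1/2  <
P = 1, Q = 0 ↦ 1  ≥
P = 1, Q = 1/2 ↦ 1  ≥
P = 1, Q = 1 ↦ 1  ≥
So 5 of the 9 assignments meet the threshold.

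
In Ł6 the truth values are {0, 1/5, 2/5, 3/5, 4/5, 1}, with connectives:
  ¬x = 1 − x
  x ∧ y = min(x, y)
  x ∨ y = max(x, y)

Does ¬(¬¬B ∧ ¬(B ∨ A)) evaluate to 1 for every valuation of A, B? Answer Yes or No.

Counterexample: take A = 0, B = 1/5.
¬B = ¬1/5 = 4/5
¬¬B = ¬4/5 = 1/5
B ∨ A = 1/5 ∨ 0 = 1/5
¬(B ∨ A) = ¬1/5 = 4/5
¬¬B ∧ ¬(B ∨ A) = 1/5 ∧ 4/5 = 1/5
¬(¬¬B ∧ ¬(B ∨ A)) = ¬1/5 = 4/5
This gives 4/5 ≠ 1.

No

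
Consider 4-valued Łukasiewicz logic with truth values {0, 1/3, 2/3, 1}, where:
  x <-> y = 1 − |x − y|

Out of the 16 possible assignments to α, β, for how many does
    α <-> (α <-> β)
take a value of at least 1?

5

α = 0, β = 0 ↦ 0  <
α = 0, β = 1/3 ↦ 1/3  <
α = 0, β = 2/3 ↦ 2/3  <
α = 0, β = 1 ↦ 1  ≥
α = 1/3, β = 0 ↦ 2/3  <
α = 1/3, β = 1/3 ↦ 1/3  <
α = 1/3, β = 2/3 ↦ 2/3  <
α = 1/3, β = 1 ↦ 1  ≥
α = 2/3, β = 0 ↦ 2/3  <
α = 2/3, β = 1/3 ↦ 1  ≥
α = 2/3, β = 2/3 ↦ 2/3  <
α = 2/3, β = 1 ↦ 1  ≥
α = 1, β = 0 ↦ 0  <
α = 1, β = 1/3 ↦ 1/3  <
α = 1, β = 2/3 ↦ 2/3  <
α = 1, β = 1 ↦ 1  ≥
So 5 of the 16 assignments meet the threshold.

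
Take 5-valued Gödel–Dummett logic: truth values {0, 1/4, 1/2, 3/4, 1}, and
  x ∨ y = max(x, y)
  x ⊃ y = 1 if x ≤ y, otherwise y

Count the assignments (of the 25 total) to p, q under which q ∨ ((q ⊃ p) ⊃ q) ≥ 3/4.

13

value 1: 11 assignments (counts)
value 3/4: 2 assignments (counts)
value 1/2: 3 assignments
value 1/4: 4 assignments
value 0: 5 assignments
So 13 of the 25 assignments meet the threshold.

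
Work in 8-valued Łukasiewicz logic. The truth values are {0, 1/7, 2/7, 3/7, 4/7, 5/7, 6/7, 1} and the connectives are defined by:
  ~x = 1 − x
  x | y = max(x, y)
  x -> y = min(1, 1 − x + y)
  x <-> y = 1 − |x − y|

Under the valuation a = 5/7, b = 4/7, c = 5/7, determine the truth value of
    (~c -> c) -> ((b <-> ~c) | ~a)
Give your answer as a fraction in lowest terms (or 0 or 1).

~c = ~5/7 = 2/7
~c -> c = 2/7 -> 5/7 = 1
~c = ~5/7 = 2/7
b <-> ~c = 4/7 <-> 2/7 = 5/7
~a = ~5/7 = 2/7
(b <-> ~c) | ~a = 5/7 | 2/7 = 5/7
(~c -> c) -> ((b <-> ~c) | ~a) = 1 -> 5/7 = 5/7

5/7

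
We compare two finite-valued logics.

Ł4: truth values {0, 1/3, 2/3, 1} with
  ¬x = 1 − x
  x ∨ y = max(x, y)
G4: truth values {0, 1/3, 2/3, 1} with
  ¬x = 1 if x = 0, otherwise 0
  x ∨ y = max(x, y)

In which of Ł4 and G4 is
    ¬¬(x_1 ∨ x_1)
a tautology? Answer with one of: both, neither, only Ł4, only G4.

In Ł4: at x_1 = 0 the value is 0 — not a tautology.
In G4: at x_1 = 0 the value is 0 — not a tautology.

neither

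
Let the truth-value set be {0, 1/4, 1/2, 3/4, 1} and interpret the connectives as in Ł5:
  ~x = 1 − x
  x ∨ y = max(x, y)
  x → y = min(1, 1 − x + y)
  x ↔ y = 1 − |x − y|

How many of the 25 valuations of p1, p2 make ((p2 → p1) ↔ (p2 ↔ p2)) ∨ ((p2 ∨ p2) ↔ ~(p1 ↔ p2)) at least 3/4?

value 1: 19 assignments (counts)
value 3/4: 5 assignments (counts)
value 1/2: 1 assignment
So 24 of the 25 assignments meet the threshold.

24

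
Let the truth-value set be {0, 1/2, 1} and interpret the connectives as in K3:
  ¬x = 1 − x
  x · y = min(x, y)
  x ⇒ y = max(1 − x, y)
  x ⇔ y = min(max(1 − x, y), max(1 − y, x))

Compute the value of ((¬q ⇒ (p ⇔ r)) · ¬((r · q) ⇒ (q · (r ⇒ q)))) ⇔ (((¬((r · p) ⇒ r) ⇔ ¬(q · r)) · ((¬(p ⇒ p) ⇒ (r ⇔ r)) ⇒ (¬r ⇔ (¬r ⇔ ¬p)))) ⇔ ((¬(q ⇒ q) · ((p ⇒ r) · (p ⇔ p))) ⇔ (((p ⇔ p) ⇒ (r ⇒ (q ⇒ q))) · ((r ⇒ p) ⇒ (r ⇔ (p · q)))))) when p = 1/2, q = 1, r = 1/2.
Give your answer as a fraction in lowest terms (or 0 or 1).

1/2

¬q = ¬1 = 0
p ⇔ r = 1/2 ⇔ 1/2 = 1/2
¬q ⇒ (p ⇔ r) = 0 ⇒ 1/2 = 1
r · q = 1/2 · 1 = 1/2
r ⇒ q = 1/2 ⇒ 1 = 1
q · (r ⇒ q) = 1 · 1 = 1
(r · q) ⇒ (q · (r ⇒ q)) = 1/2 ⇒ 1 = 1
¬((r · q) ⇒ (q · (r ⇒ q))) = ¬1 = 0
(¬q ⇒ (p ⇔ r)) · ¬((r · q) ⇒ (q · (r ⇒ q))) = 1 · 0 = 0
r · p = 1/2 · 1/2 = 1/2
(r · p) ⇒ r = 1/2 ⇒ 1/2 = 1/2
¬((r · p) ⇒ r) = ¬1/2 = 1/2
q · r = 1 · 1/2 = 1/2
¬(q · r) = ¬1/2 = 1/2
¬((r · p) ⇒ r) ⇔ ¬(q · r) = 1/2 ⇔ 1/2 = 1/2
p ⇒ p = 1/2 ⇒ 1/2 = 1/2
¬(p ⇒ p) = ¬1/2 = 1/2
r ⇔ r = 1/2 ⇔ 1/2 = 1/2
¬(p ⇒ p) ⇒ (r ⇔ r) = 1/2 ⇒ 1/2 = 1/2
¬r = ¬1/2 = 1/2
¬r = ¬1/2 = 1/2
¬p = ¬1/2 = 1/2
¬r ⇔ ¬p = 1/2 ⇔ 1/2 = 1/2
¬r ⇔ (¬r ⇔ ¬p) = 1/2 ⇔ 1/2 = 1/2
(¬(p ⇒ p) ⇒ (r ⇔ r)) ⇒ (¬r ⇔ (¬r ⇔ ¬p)) = 1/2 ⇒ 1/2 = 1/2
(¬((r · p) ⇒ r) ⇔ ¬(q · r)) · ((¬(p ⇒ p) ⇒ (r ⇔ r)) ⇒ (¬r ⇔ (¬r ⇔ ¬p))) = 1/2 · 1/2 = 1/2
q ⇒ q = 1 ⇒ 1 = 1
¬(q ⇒ q) = ¬1 = 0
p ⇒ r = 1/2 ⇒ 1/2 = 1/2
p ⇔ p = 1/2 ⇔ 1/2 = 1/2
(p ⇒ r) · (p ⇔ p) = 1/2 · 1/2 = 1/2
¬(q ⇒ q) · ((p ⇒ r) · (p ⇔ p)) = 0 · 1/2 = 0
p ⇔ p = 1/2 ⇔ 1/2 = 1/2
q ⇒ q = 1 ⇒ 1 = 1
r ⇒ (q ⇒ q) = 1/2 ⇒ 1 = 1
(p ⇔ p) ⇒ (r ⇒ (q ⇒ q)) = 1/2 ⇒ 1 = 1
r ⇒ p = 1/2 ⇒ 1/2 = 1/2
p · q = 1/2 · 1 = 1/2
r ⇔ (p · q) = 1/2 ⇔ 1/2 = 1/2
(r ⇒ p) ⇒ (r ⇔ (p · q)) = 1/2 ⇒ 1/2 = 1/2
((p ⇔ p) ⇒ (r ⇒ (q ⇒ q))) · ((r ⇒ p) ⇒ (r ⇔ (p · q))) = 1 · 1/2 = 1/2
(¬(q ⇒ q) · ((p ⇒ r) · (p ⇔ p))) ⇔ (((p ⇔ p) ⇒ (r ⇒ (q ⇒ q))) · ((r ⇒ p) ⇒ (r ⇔ (p · q)))) = 0 ⇔ 1/2 = 1/2
((¬((r · p) ⇒ r) ⇔ ¬(q · r)) · ((¬(p ⇒ p) ⇒ (r ⇔ r)) ⇒ (¬r ⇔ (¬r ⇔ ¬p)))) ⇔ ((¬(q ⇒ q) · ((p ⇒ r) · (p ⇔ p))) ⇔ (((p ⇔ p) ⇒ (r ⇒ (q ⇒ q))) · ((r ⇒ p) ⇒ (r ⇔ (p · q))))) = 1/2 ⇔ 1/2 = 1/2
((¬q ⇒ (p ⇔ r)) · ¬((r · q) ⇒ (q · (r ⇒ q)))) ⇔ (((¬((r · p) ⇒ r) ⇔ ¬(q · r)) · ((¬(p ⇒ p) ⇒ (r ⇔ r)) ⇒ (¬r ⇔ (¬r ⇔ ¬p)))) ⇔ ((¬(q ⇒ q) · ((p ⇒ r) · (p ⇔ p))) ⇔ (((p ⇔ p) ⇒ (r ⇒ (q ⇒ q))) · ((r ⇒ p) ⇒ (r ⇔ (p · q)))))) = 0 ⇔ 1/2 = 1/2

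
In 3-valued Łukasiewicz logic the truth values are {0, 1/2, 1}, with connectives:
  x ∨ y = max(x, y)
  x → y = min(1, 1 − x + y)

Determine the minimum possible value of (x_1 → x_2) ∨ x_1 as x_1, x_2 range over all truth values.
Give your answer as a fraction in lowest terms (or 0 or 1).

Take x_1 = 1/2, x_2 = 0:
x_1 → x_2 = 1/2 → 0 = 1/2
(x_1 → x_2) ∨ x_1 = 1/2 ∨ 1/2 = 1/2
No assignment yields a value below 1/2, so this is the minimum.

1/2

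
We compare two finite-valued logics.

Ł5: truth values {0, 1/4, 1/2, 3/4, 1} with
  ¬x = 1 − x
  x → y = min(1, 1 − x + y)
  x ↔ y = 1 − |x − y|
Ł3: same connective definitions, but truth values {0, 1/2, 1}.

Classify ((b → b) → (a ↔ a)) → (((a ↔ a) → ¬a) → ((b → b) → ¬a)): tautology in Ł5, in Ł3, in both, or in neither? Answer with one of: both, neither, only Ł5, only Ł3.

both

In Ł5: every assignment gives 1 — tautology.
In Ł3: every assignment gives 1 — tautology.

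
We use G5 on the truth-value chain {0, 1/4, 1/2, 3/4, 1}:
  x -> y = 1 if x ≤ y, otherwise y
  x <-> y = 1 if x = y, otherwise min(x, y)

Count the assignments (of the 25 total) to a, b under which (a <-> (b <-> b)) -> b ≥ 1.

15

value 1: 15 assignments (counts)
value 3/4: 1 assignment
value 1/2: 2 assignments
value 1/4: 3 assignments
value 0: 4 assignments
So 15 of the 25 assignments meet the threshold.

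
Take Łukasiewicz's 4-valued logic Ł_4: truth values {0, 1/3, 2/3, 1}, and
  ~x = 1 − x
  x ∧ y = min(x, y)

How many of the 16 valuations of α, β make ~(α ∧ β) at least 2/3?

α = 0, β = 0 ↦ 1  ≥
α = 0, β = 1/3 ↦ 1  ≥
α = 0, β = 2/3 ↦ 1  ≥
α = 0, β = 1 ↦ 1  ≥
α = 1/3, β = 0 ↦ 1  ≥
α = 1/3, β = 1/3 ↦ 2/3  ≥
α = 1/3, β = 2/3 ↦ 2/3  ≥
α = 1/3, β = 1 ↦ 2/3  ≥
α = 2/3, β = 0 ↦ 1  ≥
α = 2/3, β = 1/3 ↦ 2/3  ≥
α = 2/3, β = 2/3 ↦ 1/3  <
α = 2/3, β = 1 ↦ 1/3  <
α = 1, β = 0 ↦ 1  ≥
α = 1, β = 1/3 ↦ 2/3  ≥
α = 1, β = 2/3 ↦ 1/3  <
α = 1, β = 1 ↦ 0  <
So 12 of the 16 assignments meet the threshold.

12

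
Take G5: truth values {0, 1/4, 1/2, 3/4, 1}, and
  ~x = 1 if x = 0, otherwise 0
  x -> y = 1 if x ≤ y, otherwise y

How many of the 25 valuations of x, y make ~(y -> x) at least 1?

4

value 1: 4 assignments (counts)
value 0: 21 assignments
So 4 of the 25 assignments meet the threshold.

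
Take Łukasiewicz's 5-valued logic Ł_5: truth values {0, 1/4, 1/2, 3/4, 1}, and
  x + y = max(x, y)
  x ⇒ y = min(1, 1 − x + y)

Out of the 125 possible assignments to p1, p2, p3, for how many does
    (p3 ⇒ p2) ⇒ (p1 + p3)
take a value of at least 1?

value 1: 63 assignments (counts)
value 3/4: 24 assignments
value 1/2: 20 assignments
value 1/4: 13 assignments
value 0: 5 assignments
So 63 of the 125 assignments meet the threshold.

63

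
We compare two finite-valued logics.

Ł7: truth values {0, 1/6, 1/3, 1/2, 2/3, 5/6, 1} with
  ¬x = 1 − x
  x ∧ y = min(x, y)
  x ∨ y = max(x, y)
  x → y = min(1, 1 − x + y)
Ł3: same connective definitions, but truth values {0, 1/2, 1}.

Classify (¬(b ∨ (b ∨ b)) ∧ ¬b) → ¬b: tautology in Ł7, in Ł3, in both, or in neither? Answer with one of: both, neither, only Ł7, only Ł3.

both

In Ł7: every assignment gives 1 — tautology.
In Ł3: every assignment gives 1 — tautology.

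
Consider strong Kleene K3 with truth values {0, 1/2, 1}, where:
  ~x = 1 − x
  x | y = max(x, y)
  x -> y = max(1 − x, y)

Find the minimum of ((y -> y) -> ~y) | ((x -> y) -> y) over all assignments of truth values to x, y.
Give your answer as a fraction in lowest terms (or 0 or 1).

1/2

Take x = 0, y = 1/2:
y -> y = 1/2 -> 1/2 = 1/2
~y = ~1/2 = 1/2
(y -> y) -> ~y = 1/2 -> 1/2 = 1/2
x -> y = 0 -> 1/2 = 1
(x -> y) -> y = 1 -> 1/2 = 1/2
((y -> y) -> ~y) | ((x -> y) -> y) = 1/2 | 1/2 = 1/2
No assignment yields a value below 1/2, so this is the minimum.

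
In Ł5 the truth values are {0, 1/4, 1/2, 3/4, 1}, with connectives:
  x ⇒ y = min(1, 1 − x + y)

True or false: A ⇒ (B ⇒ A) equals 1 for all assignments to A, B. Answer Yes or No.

Yes

At A = 0, B = 3/4, for instance:
B ⇒ A = 3/4 ⇒ 0 = 1/4
A ⇒ (B ⇒ A) = 0 ⇒ 1/4 = 1
and checking the remaining 24 assignments likewise gives ≥ 1 in every case.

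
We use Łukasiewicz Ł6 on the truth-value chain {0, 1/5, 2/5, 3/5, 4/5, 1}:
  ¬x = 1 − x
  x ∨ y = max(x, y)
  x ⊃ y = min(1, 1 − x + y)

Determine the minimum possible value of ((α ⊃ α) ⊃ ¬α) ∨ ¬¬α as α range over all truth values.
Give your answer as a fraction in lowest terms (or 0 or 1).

3/5

Take α = 2/5:
α ⊃ α = 2/5 ⊃ 2/5 = 1
¬α = ¬2/5 = 3/5
(α ⊃ α) ⊃ ¬α = 1 ⊃ 3/5 = 3/5
¬α = ¬2/5 = 3/5
¬¬α = ¬3/5 = 2/5
((α ⊃ α) ⊃ ¬α) ∨ ¬¬α = 3/5 ∨ 2/5 = 3/5
No assignment yields a value below 3/5, so this is the minimum.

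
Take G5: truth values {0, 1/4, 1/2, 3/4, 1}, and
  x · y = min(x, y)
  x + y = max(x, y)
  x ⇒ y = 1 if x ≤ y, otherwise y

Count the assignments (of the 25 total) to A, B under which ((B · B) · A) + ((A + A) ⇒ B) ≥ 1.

15

value 1: 15 assignments (counts)
value 3/4: 1 assignment
value 1/2: 2 assignments
value 1/4: 3 assignments
value 0: 4 assignments
So 15 of the 25 assignments meet the threshold.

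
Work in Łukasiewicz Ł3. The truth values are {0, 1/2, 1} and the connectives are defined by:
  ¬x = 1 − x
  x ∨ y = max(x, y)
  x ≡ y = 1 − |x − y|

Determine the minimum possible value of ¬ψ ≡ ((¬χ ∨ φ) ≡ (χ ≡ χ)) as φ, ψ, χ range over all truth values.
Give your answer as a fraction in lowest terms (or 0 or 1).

Take φ = 0, ψ = 0, χ = 1:
¬ψ = ¬0 = 1
¬χ = ¬1 = 0
¬χ ∨ φ = 0 ∨ 0 = 0
χ ≡ χ = 1 ≡ 1 = 1
(¬χ ∨ φ) ≡ (χ ≡ χ) = 0 ≡ 1 = 0
¬ψ ≡ ((¬χ ∨ φ) ≡ (χ ≡ χ)) = 1 ≡ 0 = 0
No assignment yields a value below 0, so this is the minimum.

0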